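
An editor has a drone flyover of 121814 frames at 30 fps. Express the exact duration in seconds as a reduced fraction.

Running time = 121814 ÷ (30) = 121814 × 1/30 = 60907/15 s.

60907/15 seconds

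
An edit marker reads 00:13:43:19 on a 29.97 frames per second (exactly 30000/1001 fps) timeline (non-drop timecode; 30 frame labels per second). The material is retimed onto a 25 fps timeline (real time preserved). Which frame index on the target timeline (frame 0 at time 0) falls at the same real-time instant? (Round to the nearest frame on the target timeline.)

Source frame index: (0×3600 + 13×60 + 43) × 30 + 19 = 24709.
Real time: 24709 / (30000/1001) = 24733709/30000 s.
Target frame: (24733709/30000) × (25) = 24733709/1200 ≈ 20611.424 → 20611.

frame 20611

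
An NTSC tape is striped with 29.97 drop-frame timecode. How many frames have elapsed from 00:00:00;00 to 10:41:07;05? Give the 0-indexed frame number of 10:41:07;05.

1152861

Complete 10-minute blocks: 64, each 17982 frames → 1150848.
Remaining 1 whole minute in the current block: 1800 + 0 × 1798 = 1800 frames.
Within the current minute: 7 × 30 + 5 − 2 = 213 (labels ;00/;01 skipped at this minute). Total = 1150848 + 1800 + 213 = 1152861.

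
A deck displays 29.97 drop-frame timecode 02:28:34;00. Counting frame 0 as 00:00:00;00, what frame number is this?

267152

As if non-drop at 30 labels/s: (2 × 3600 + 28 × 60 + 34) × 30 + 0 = 267420.
Minute boundaries passed: 148; those not divisible by 10: 148 − 14 = 134; dropped labels = 2 × 134 = 268.
Actual frame index = 267420 − 268 = 267152.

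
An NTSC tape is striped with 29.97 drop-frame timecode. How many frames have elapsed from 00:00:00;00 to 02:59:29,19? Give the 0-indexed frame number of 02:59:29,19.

Complete 10-minute blocks: 17, each 17982 frames → 305694.
Remaining 9 whole minutes in the current block: 1800 + 8 × 1798 = 16184 frames.
Within the current minute: 29 × 30 + 19 − 2 = 887 (labels ;00/;01 skipped at this minute). Total = 305694 + 16184 + 887 = 322765.

322765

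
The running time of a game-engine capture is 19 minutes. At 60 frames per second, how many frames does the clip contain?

19 min = 1140 s.
Frames = 1140 × 60 = 68400.

68400 frames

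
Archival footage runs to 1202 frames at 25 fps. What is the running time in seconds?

48.08 seconds

Running time = 1202 / (25) = 48.08 s.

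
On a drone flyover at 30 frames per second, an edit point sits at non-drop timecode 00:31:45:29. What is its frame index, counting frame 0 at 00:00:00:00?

Total seconds to the label: (0 × 3600 + 31 × 60 + 45) = 1905.
Frame index = 1905 × 30 + 29 = 57179.

57179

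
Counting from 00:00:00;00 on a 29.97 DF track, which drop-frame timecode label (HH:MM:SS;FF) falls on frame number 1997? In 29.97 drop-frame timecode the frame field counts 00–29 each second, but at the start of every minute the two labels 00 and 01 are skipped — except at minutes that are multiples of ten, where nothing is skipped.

Ten DF minutes hold 17982 frames, so frame 1997 lies in block 0 (frames 0–17981) with 1997 frames into that block.
The block's first minute is 1800 frames and the rest 1798 each; 1997 frames reaches minute 1, so 0 × 18 + 1 × 2 = 2 labels have been skipped so far.
Adding those back, label number 1997 + 2 = 1999 at 30 labels/s is 66 s + 19 f = 0 h 1 min 6 s frame 19, i.e. 00:01:06;19.

00:01:06;19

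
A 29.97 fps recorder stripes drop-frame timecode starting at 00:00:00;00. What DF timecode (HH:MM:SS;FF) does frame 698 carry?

00:00:23;08

Each 10-minute DF block holds 10 × 60 × 30 − 9 × 2 = 17982 frames. 698 ÷ 17982 → 0 full blocks, remainder 698.
Within the partial block the first minute is 1800 frames and each further minute 1798, so 0 further minute boundaries passed. Total skipped labels = 18 × 0 + 2 × 0 = 0.
Non-drop label index = 698 + 0 = 698; at 30 labels/s that is 00:00:23:08, i.e. DF 00:00:23;08.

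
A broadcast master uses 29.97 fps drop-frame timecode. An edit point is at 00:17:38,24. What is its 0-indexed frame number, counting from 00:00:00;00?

As if non-drop at 30 labels/s: (0 × 3600 + 17 × 60 + 38) × 30 + 24 = 31764.
Minute boundaries passed: 17; those not divisible by 10: 17 − 1 = 16; dropped labels = 2 × 16 = 32.
Actual frame index = 31764 − 32 = 31732.

31732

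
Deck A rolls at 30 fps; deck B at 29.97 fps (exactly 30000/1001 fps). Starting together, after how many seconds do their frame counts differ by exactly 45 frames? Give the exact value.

The gap grows by |30000/1001 − 30| = 30/1001 frames per second.
Time for a 45-frame gap: 45 ÷ (30/1001) = 1501.5 s.

1501.5 seconds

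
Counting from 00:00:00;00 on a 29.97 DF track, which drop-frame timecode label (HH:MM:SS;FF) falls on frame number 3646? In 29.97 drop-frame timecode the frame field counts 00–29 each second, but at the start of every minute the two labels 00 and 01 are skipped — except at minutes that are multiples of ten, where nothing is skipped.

00:02:01;20

Each 10-minute DF block holds 10 × 60 × 30 − 9 × 2 = 17982 frames. 3646 ÷ 17982 → 0 full blocks, remainder 3646.
Within the partial block the first minute is 1800 frames and each further minute 1798, so 2 further minute boundaries passed. Total skipped labels = 18 × 0 + 2 × 2 = 4.
Non-drop label index = 3646 + 4 = 3650; at 30 labels/s that is 00:02:01:20, i.e. DF 00:02:01;20.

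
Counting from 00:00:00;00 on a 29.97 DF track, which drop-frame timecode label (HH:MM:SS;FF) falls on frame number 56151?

00:31:13;17

Ten DF minutes hold 17982 frames, so frame 56151 lies in block 3 (frames 53946–71927) with 2205 frames into that block.
The block's first minute is 1800 frames and the rest 1798 each; 2205 frames reaches minute 1, so 3 × 18 + 1 × 2 = 56 labels have been skipped so far.
Adding those back, label number 56151 + 56 = 56207 at 30 labels/s is 1873 s + 17 f = 0 h 31 min 13 s frame 17, i.e. 00:31:13;17.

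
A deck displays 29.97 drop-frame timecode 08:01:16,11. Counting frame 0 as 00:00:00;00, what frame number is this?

865425

As if non-drop at 30 labels/s: (8 × 3600 + 1 × 60 + 16) × 30 + 11 = 866291.
Minute boundaries passed: 481; those not divisible by 10: 481 − 48 = 433; dropped labels = 2 × 433 = 866.
Actual frame index = 866291 − 866 = 865425.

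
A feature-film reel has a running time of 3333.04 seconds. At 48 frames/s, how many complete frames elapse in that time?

159985 frames

Frames = 3333.04 × 48 = 3999648/25 ≈ 159985.9200.
Complete frames: 159985.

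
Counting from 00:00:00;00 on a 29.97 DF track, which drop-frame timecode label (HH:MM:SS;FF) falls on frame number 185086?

01:42:55;20

Ten DF minutes hold 17982 frames, so frame 185086 lies in block 10 (frames 179820–197801) with 5266 frames into that block.
The block's first minute is 1800 frames and the rest 1798 each; 5266 frames reaches minute 2, so 10 × 18 + 2 × 2 = 184 labels have been skipped so far.
Adding those back, label number 185086 + 184 = 185270 at 30 labels/s is 6175 s + 20 f = 1 h 42 min 55 s frame 20, i.e. 01:42:55;20.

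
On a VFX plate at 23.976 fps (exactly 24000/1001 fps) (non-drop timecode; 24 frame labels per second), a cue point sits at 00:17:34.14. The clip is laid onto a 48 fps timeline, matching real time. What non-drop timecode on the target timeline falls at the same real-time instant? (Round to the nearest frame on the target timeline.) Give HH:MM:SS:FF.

Source frame index: (0×3600 + 17×60 + 34) × 24 + 14 = 25310.
Real time: 25310 / (24000/1001) = 2533531/2400 s.
Target frame: (2533531/2400) × (48) = 2533531/50 ≈ 50670.620 → 50671.
At 48 labels/s: frame 50671 → 00:17:35:31.

00:17:35:31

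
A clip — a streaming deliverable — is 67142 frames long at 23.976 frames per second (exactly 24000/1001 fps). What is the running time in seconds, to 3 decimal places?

Running time = 67142 × 1001/24000 = 33604571/12000 s ≈ 2800.381 s.

2800.381 seconds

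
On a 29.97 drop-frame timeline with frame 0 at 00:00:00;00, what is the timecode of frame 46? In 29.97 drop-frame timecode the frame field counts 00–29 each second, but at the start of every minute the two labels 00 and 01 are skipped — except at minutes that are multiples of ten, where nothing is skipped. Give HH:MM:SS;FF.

00:00:01;16

Ten DF minutes hold 17982 frames, so frame 46 lies in block 0 (frames 0–17981) with 46 frames into that block.
The block's first minute is 1800 frames and the rest 1798 each; 46 frames reaches minute 0, so 0 × 18 + 0 × 2 = 0 labels have been skipped so far.
Adding those back, label number 46 + 0 = 46 at 30 labels/s is 1 s + 16 f = 0 h 0 min 1 s frame 16, i.e. 00:00:01;16.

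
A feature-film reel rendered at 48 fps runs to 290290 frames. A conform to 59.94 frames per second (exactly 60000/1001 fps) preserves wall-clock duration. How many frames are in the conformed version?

362500 frames

Target frames = source frames × (target rate / source rate) = 290290 × (60000/1001)/(48) = 290290 × 1250/1001 = 362500.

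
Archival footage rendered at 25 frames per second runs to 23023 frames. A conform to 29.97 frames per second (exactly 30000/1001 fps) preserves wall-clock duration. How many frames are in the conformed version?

Target frames = source frames × (target rate / source rate) = 23023 × (30000/1001)/(25) = 23023 × 1200/1001 = 27600.

27600 frames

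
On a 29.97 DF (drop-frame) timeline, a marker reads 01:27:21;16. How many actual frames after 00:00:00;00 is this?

157088

Complete 10-minute blocks: 8, each 17982 frames → 143856.
Remaining 7 whole minutes in the current block: 1800 + 6 × 1798 = 12588 frames.
Within the current minute: 21 × 30 + 16 − 2 = 644 (labels ;00/;01 skipped at this minute). Total = 143856 + 12588 + 644 = 157088.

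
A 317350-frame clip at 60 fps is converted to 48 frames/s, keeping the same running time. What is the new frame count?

253880 frames

Target frames = source frames × (target rate / source rate) = 317350 × (48)/(60) = 317350 × 4/5 = 253880.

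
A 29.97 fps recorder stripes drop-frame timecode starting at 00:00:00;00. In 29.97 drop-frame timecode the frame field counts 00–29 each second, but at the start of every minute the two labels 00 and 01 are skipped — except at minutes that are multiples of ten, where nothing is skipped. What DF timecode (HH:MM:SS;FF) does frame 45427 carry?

00:25:15;23

Each 10-minute DF block holds 10 × 60 × 30 − 9 × 2 = 17982 frames. 45427 ÷ 17982 → 2 full blocks, remainder 9463.
Within the partial block the first minute is 1800 frames and each further minute 1798, so 5 further minute boundaries passed. Total skipped labels = 18 × 2 + 2 × 5 = 46.
Non-drop label index = 45427 + 46 = 45473; at 30 labels/s that is 00:25:15:23, i.e. DF 00:25:15;23.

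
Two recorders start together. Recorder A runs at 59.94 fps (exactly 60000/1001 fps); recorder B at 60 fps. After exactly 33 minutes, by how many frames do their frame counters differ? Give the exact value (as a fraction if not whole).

10800/91 frames

33 min = 1980 s.
A emits 60000/1001 × 1980 = 10800000/91 frames; B emits 60 × 1980 = 118800.
Difference = 10800/91 frames (≈ 118.6813); B is ahead of A.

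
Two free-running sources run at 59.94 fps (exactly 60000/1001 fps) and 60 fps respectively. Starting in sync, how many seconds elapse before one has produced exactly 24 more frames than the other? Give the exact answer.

400.4 seconds

The gap grows by |60 − 60000/1001| = 60/1001 frames per second.
Time for a 24-frame gap: 24 ÷ (60/1001) = 400.4 s.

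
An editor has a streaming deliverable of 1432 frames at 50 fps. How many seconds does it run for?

28.64 seconds

Running time = 1432 / (50) = 28.64 s.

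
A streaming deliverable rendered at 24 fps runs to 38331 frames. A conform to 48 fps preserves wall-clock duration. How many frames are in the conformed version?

76662 frames

Target frames = source frames × (target rate / source rate) = 38331 × (48)/(24) = 38331 × 2 = 76662.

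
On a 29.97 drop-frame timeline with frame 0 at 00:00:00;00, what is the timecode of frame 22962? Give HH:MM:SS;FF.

00:12:46;04

Ten DF minutes hold 17982 frames, so frame 22962 lies in block 1 (frames 17982–35963) with 4980 frames into that block.
The block's first minute is 1800 frames and the rest 1798 each; 4980 frames reaches minute 2, so 1 × 18 + 2 × 2 = 22 labels have been skipped so far.
Adding those back, label number 22962 + 22 = 22984 at 30 labels/s is 766 s + 4 f = 0 h 12 min 46 s frame 4, i.e. 00:12:46;04.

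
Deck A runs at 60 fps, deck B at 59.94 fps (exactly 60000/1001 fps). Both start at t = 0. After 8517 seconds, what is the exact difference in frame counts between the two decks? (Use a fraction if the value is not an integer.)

511020/1001 frames

A emits 60 × 8517 = 511020 frames; B emits 60000/1001 × 8517 = 511020000/1001.
Difference = 511020/1001 frames (≈ 510.5095); B is behind A.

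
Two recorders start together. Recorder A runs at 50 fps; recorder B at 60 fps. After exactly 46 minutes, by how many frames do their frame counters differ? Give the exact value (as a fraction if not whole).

27600 frames

46 min = 2760 s.
A emits 50 × 2760 = 138000 frames; B emits 60 × 2760 = 165600.
Difference = 27600 frames; B is ahead of A.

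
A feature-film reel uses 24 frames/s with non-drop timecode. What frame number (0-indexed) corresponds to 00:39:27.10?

56818

Total seconds to the label: (0 × 3600 + 39 × 60 + 27) = 2367.
Frame index = 2367 × 24 + 10 = 56818.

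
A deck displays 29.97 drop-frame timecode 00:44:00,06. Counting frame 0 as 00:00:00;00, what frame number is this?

79126

As if non-drop at 30 labels/s: (0 × 3600 + 44 × 60 + 0) × 30 + 6 = 79206.
Minute boundaries passed: 44; those not divisible by 10: 44 − 4 = 40; dropped labels = 2 × 40 = 80.
Actual frame index = 79206 − 80 = 79126.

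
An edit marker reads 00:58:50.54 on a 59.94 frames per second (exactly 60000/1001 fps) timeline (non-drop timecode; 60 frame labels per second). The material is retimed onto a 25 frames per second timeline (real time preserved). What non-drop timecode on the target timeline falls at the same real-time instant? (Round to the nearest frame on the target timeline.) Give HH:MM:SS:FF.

Source frame index: (0×3600 + 58×60 + 50) × 60 + 54 = 211854.
Real time: 211854 / (60000/1001) = 35344309/10000 s.
Target frame: (35344309/10000) × (25) = 35344309/400 ≈ 88360.773 → 88361.
At 25 labels/s: frame 88361 → 00:58:54:11.

00:58:54:11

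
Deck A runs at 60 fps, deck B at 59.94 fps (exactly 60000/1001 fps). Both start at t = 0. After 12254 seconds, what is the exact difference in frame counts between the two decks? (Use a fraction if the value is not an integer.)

66840/91 frames

A emits 60 × 12254 = 735240 frames; B emits 60000/1001 × 12254 = 66840000/91.
Difference = 66840/91 frames (≈ 734.5055); B is behind A.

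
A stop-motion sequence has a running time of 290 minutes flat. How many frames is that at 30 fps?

290 min = 17400 s.
Frames = 17400 × 30 = 522000.

522000 frames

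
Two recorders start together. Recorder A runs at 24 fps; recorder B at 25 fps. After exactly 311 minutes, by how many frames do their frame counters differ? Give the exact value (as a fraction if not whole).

18660 frames

311 min = 18660 s.
A emits 24 × 18660 = 447840 frames; B emits 25 × 18660 = 466500.
Difference = 18660 frames; B is ahead of A.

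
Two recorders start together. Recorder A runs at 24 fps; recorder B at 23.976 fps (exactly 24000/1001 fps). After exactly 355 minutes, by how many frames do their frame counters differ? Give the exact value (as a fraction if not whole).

355 min = 21300 s.
A emits 24 × 21300 = 511200 frames; B emits 24000/1001 × 21300 = 511200000/1001.
Difference = 511200/1001 frames (≈ 510.6893); B is behind A.

511200/1001 frames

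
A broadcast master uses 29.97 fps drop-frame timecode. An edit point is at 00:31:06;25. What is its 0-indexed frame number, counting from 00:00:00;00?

55949

As if non-drop at 30 labels/s: (0 × 3600 + 31 × 60 + 6) × 30 + 25 = 56005.
Minute boundaries passed: 31; those not divisible by 10: 31 − 3 = 28; dropped labels = 2 × 28 = 56.
Actual frame index = 56005 − 56 = 55949.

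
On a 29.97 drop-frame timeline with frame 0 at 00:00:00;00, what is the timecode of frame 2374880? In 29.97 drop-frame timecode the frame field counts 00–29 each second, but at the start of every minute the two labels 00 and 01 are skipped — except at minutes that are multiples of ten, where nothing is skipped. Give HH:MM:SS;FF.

Each 10-minute DF block holds 10 × 60 × 30 − 9 × 2 = 17982 frames. 2374880 ÷ 17982 → 132 full blocks, remainder 1256.
Within the partial block the first minute is 1800 frames and each further minute 1798, so 0 further minute boundaries passed. Total skipped labels = 18 × 132 + 2 × 0 = 2376.
Non-drop label index = 2374880 + 2376 = 2377256; at 30 labels/s that is 22:00:41:26, i.e. DF 22:00:41;26.

22:00:41;26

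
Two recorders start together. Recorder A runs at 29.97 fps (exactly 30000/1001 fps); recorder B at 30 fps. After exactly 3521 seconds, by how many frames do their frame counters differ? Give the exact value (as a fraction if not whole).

15090/143 frames

A emits 30000/1001 × 3521 = 15090000/143 frames; B emits 30 × 3521 = 105630.
Difference = 15090/143 frames (≈ 105.5245); B is ahead of A.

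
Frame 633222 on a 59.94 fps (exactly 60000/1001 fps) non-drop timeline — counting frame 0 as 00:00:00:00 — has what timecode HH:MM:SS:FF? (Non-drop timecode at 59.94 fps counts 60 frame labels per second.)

633222 ÷ 60 = 10553 full seconds, remainder 42 frames.
10553 s = 2 h 55 min 53 s.
Timecode: 02:55:53:42.

02:55:53:42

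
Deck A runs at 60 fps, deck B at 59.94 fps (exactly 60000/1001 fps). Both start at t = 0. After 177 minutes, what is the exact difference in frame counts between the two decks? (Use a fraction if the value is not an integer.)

637200/1001 frames

177 min = 10620 s.
A emits 60 × 10620 = 637200 frames; B emits 60000/1001 × 10620 = 637200000/1001.
Difference = 637200/1001 frames (≈ 636.5634); B is behind A.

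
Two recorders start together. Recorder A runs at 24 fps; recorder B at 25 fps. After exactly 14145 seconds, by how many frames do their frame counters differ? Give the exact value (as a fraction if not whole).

A emits 24 × 14145 = 339480 frames; B emits 25 × 14145 = 353625.
Difference = 14145 frames; B is ahead of A.

14145 frames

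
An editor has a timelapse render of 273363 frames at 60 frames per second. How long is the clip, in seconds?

4556.05 seconds

Running time = 273363 / (60) = 4556.05 s.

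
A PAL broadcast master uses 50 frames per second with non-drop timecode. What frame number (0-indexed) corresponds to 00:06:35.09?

Total seconds to the label: (0 × 3600 + 6 × 60 + 35) = 395.
Frame index = 395 × 50 + 9 = 19759.

frame 19759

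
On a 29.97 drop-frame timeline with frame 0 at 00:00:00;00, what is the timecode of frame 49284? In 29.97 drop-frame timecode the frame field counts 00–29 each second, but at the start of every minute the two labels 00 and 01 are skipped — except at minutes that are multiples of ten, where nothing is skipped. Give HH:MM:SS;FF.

Ten DF minutes hold 17982 frames, so frame 49284 lies in block 2 (frames 35964–53945) with 13320 frames into that block.
The block's first minute is 1800 frames and the rest 1798 each; 13320 frames reaches minute 7, so 2 × 18 + 7 × 2 = 50 labels have been skipped so far.
Adding those back, label number 49284 + 50 = 49334 at 30 labels/s is 1644 s + 14 f = 0 h 27 min 24 s frame 14, i.e. 00:27:24;14.

00:27:24;14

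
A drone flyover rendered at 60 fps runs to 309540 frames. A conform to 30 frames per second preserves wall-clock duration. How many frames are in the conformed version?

Frames at target rate = 309540 × (30) / (60) = 154770.

154770 frames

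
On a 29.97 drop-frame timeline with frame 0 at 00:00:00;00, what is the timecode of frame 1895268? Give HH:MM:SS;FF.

Each 10-minute DF block holds 10 × 60 × 30 − 9 × 2 = 17982 frames. 1895268 ÷ 17982 → 105 full blocks, remainder 7158.
Within the partial block the first minute is 1800 frames and each further minute 1798, so 3 further minute boundaries passed. Total skipped labels = 18 × 105 + 2 × 3 = 1896.
Non-drop label index = 1895268 + 1896 = 1897164; at 30 labels/s that is 17:33:58:24, i.e. DF 17:33:58;24.

17:33:58;24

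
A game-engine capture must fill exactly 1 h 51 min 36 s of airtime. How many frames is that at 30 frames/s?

1 h 51 min 36 s = 6696 s.
Frames = 6696 × 30 = 200880.

200880 frames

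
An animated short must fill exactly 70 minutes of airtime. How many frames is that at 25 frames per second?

70 min = 4200 s.
Frames = 4200 × 25 = 105000.

105000 frames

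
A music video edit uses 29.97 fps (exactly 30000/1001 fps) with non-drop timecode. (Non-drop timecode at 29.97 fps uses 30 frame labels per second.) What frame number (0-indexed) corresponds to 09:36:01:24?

Total seconds to the label: (9 × 3600 + 36 × 60 + 1) = 34561.
Frame index = 34561 × 30 + 24 = 1036854.

1036854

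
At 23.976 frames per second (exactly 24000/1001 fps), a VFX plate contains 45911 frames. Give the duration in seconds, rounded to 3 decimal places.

1914.871 seconds

Running time = 45911 × 1001/24000 = 45956911/24000 s ≈ 1914.871 s.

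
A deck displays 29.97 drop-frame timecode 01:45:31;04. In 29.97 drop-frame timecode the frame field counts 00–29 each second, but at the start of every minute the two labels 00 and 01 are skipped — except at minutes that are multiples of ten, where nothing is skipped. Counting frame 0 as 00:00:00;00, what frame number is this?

As if non-drop at 30 labels/s: (1 × 3600 + 45 × 60 + 31) × 30 + 4 = 189934.
Minute boundaries passed: 105; those not divisible by 10: 105 − 10 = 95; dropped labels = 2 × 95 = 190.
Actual frame index = 189934 − 190 = 189744.

189744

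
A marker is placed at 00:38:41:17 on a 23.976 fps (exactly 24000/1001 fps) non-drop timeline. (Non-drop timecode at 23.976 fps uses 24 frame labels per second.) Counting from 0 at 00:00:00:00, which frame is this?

Total seconds to the label: (0 × 3600 + 38 × 60 + 41) = 2321.
Frame index = 2321 × 24 + 17 = 55721.

55721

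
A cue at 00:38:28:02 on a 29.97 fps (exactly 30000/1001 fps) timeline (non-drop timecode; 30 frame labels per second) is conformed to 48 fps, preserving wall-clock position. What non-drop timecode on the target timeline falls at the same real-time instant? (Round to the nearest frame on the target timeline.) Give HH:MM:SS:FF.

Source frame index: (0×3600 + 38×60 + 28) × 30 + 2 = 69242.
Real time: 69242 / (30000/1001) = 34655621/15000 s.
Target frame: (34655621/15000) × (48) = 69311242/625 ≈ 110897.987 → 110898.
At 48 labels/s: frame 110898 → 00:38:30:18.

00:38:30:18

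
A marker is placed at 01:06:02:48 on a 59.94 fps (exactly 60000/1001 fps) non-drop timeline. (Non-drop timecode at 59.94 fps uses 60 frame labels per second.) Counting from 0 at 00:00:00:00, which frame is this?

Total seconds to the label: (1 × 3600 + 6 × 60 + 2) = 3962.
Frame index = 3962 × 60 + 48 = 237768.

frame 237768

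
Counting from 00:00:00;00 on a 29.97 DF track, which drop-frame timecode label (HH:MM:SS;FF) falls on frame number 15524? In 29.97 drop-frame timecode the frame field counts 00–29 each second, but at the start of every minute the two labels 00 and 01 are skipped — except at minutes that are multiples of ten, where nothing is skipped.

Each 10-minute DF block holds 10 × 60 × 30 − 9 × 2 = 17982 frames. 15524 ÷ 17982 → 0 full blocks, remainder 15524.
Within the partial block the first minute is 1800 frames and each further minute 1798, so 8 further minute boundaries passed. Total skipped labels = 18 × 0 + 2 × 8 = 16.
Non-drop label index = 15524 + 16 = 15540; at 30 labels/s that is 00:08:38:00, i.e. DF 00:08:38;00.

00:08:38;00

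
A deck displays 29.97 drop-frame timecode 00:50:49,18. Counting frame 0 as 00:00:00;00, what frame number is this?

As if non-drop at 30 labels/s: (0 × 3600 + 50 × 60 + 49) × 30 + 18 = 91488.
Minute boundaries passed: 50; those not divisible by 10: 50 − 5 = 45; dropped labels = 2 × 45 = 90.
Actual frame index = 91488 − 90 = 91398.

91398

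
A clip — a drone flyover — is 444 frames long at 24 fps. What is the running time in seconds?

Running time = 444 / (24) = 18.5 s.

18.5 seconds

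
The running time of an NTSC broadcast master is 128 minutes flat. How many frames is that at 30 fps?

128 min = 7680 s.
Frames = 7680 × 30 = 230400.

230400 frames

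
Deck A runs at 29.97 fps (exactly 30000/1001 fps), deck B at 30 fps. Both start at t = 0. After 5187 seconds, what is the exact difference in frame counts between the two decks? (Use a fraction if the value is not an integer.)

1710/11 frames

A emits 30000/1001 × 5187 = 1710000/11 frames; B emits 30 × 5187 = 155610.
Difference = 1710/11 frames (≈ 155.4545); B is ahead of A.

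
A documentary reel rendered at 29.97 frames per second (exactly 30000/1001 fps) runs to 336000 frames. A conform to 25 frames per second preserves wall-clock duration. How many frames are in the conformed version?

Target frames = source frames × (target rate / source rate) = 336000 × (25)/(30000/1001) = 336000 × 1001/1200 = 280280.

280280 frames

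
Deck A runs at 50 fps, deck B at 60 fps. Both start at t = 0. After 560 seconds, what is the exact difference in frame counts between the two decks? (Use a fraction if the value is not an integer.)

5600 frames

A emits 50 × 560 = 28000 frames; B emits 60 × 560 = 33600.
Difference = 5600 frames; B is ahead of A.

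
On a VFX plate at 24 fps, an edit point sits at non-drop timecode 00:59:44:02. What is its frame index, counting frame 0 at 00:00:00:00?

frame 86018

Total seconds to the label: (0 × 3600 + 59 × 60 + 44) = 3584.
Frame index = 3584 × 24 + 2 = 86018.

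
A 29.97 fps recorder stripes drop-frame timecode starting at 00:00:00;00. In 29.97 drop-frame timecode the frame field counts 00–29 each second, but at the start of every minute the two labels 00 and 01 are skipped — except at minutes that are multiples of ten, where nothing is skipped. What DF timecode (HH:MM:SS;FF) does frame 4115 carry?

00:02:17;09

Each 10-minute DF block holds 10 × 60 × 30 − 9 × 2 = 17982 frames. 4115 ÷ 17982 → 0 full blocks, remainder 4115.
Within the partial block the first minute is 1800 frames and each further minute 1798, so 2 further minute boundaries passed. Total skipped labels = 18 × 0 + 2 × 2 = 4.
Non-drop label index = 4115 + 4 = 4119; at 30 labels/s that is 00:02:17:09, i.e. DF 00:02:17;09.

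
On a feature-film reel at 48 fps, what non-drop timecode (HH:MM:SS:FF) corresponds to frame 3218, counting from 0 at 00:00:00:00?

3218 ÷ 48 = 67 full seconds, remainder 2 frames.
67 s = 0 h 1 min 7 s.
Timecode: 00:01:07:02.

00:01:07:02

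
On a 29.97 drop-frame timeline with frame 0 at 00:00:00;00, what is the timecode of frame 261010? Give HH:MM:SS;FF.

Ten DF minutes hold 17982 frames, so frame 261010 lies in block 14 (frames 251748–269729) with 9262 frames into that block.
The block's first minute is 1800 frames and the rest 1798 each; 9262 frames reaches minute 5, so 14 × 18 + 5 × 2 = 262 labels have been skipped so far.
Adding those back, label number 261010 + 262 = 261272 at 30 labels/s is 8709 s + 2 f = 2 h 25 min 9 s frame 2, i.e. 02:25:09;02.

02:25:09;02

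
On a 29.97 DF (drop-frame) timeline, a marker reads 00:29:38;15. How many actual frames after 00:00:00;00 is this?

53301

Complete 10-minute blocks: 2, each 17982 frames → 35964.
Remaining 9 whole minutes in the current block: 1800 + 8 × 1798 = 16184 frames.
Within the current minute: 38 × 30 + 15 − 2 = 1153 (labels ;00/;01 skipped at this minute). Total = 35964 + 16184 + 1153 = 53301.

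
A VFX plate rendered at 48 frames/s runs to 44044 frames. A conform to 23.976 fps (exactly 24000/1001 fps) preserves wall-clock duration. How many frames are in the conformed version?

Target frames = source frames × (target rate / source rate) = 44044 × (24000/1001)/(48) = 44044 × 500/1001 = 22000.

22000 frames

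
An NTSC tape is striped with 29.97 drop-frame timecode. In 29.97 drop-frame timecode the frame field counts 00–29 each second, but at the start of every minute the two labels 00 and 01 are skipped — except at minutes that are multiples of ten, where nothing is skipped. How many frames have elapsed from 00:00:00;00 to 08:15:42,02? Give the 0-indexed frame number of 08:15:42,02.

As if non-drop at 30 labels/s: (8 × 3600 + 15 × 60 + 42) × 30 + 2 = 892262.
Minute boundaries passed: 495; those not divisible by 10: 495 − 49 = 446; dropped labels = 2 × 446 = 892.
Actual frame index = 892262 − 892 = 891370.

891370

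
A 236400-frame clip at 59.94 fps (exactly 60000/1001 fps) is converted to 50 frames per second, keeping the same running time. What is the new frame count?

197197 frames

Target frames = source frames × (target rate / source rate) = 236400 × (50)/(60000/1001) = 236400 × 1001/1200 = 197197.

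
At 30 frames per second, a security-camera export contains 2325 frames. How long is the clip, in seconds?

77.5 seconds

Running time = 2325 / (30) = 77.5 s.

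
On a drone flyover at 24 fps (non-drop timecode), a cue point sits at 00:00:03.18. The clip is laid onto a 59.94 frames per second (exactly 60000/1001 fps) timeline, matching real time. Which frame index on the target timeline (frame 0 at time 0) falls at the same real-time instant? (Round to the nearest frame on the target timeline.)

frame 225

Source frame index: (0×3600 + 0×60 + 3) × 24 + 18 = 90.
Real time: 90 / (24) = 15/4 s.
Target frame: (15/4) × (60000/1001) = 225000/1001 ≈ 224.775 → 225.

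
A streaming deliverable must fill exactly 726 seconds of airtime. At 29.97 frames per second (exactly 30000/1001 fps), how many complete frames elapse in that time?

21758 frames

Frames = 726 × 30000/1001 = 1980000/91 ≈ 21758.2418.
Complete frames: 21758.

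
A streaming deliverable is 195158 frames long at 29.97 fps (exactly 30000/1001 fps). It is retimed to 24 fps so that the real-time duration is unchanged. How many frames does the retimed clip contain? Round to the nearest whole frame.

156283 frames

Frames at target rate = 195158 × (24) / (30000/1001) = 97676579/625 ≈ 156282.526.
Nearest whole frame: 156283.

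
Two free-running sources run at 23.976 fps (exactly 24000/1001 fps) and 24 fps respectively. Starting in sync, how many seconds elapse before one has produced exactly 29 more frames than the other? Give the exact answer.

29029/24 seconds

The gap grows by |24 − 24000/1001| = 24/1001 frames per second.
Time for a 29-frame gap: 29 ÷ (24/1001) = 29029/24 s.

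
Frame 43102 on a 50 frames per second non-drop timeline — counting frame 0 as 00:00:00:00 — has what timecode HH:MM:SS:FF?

43102 ÷ 50 = 862 full seconds, remainder 2 frames.
862 s = 0 h 14 min 22 s.
Timecode: 00:14:22:02.

00:14:22:02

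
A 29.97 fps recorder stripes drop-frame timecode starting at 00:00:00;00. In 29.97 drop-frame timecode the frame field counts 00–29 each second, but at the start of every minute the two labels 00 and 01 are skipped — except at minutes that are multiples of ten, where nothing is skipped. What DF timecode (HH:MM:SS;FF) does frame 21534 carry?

Each 10-minute DF block holds 10 × 60 × 30 − 9 × 2 = 17982 frames. 21534 ÷ 17982 → 1 full block, remainder 3552.
Within the partial block the first minute is 1800 frames and each further minute 1798, so 1 further minute boundary passed. Total skipped labels = 18 × 1 + 2 × 1 = 20.
Non-drop label index = 21534 + 20 = 21554; at 30 labels/s that is 00:11:58:14, i.e. DF 00:11:58;14.

00:11:58;14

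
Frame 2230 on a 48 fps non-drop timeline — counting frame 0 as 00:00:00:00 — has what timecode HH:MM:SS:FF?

00:00:46:22

2230 ÷ 48 = 46 full seconds, remainder 22 frames.
46 s = 0 h 0 min 46 s.
Timecode: 00:00:46:22.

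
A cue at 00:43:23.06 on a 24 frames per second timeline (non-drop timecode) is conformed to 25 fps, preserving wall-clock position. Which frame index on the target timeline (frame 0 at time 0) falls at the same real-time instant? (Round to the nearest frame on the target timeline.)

Source frame index: (0×3600 + 43×60 + 23) × 24 + 6 = 62478.
Real time: 62478 / (24) = 10413/4 s.
Target frame: (10413/4) × (25) = 260325/4 ≈ 65081.250 → 65081.

frame 65081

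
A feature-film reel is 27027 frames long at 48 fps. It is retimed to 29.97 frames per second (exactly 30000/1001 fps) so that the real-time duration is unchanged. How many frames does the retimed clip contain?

16875 frames

Target frames = source frames × (target rate / source rate) = 27027 × (30000/1001)/(48) = 27027 × 625/1001 = 16875.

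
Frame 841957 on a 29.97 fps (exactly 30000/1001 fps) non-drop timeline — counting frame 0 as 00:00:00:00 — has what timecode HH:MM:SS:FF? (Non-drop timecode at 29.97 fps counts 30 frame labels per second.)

07:47:45:07

841957 ÷ 30 = 28065 full seconds, remainder 7 frames.
28065 s = 7 h 47 min 45 s.
Timecode: 07:47:45:07.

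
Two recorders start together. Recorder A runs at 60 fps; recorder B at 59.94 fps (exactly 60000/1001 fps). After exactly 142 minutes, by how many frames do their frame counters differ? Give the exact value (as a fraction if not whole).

142 min = 8520 s.
A emits 60 × 8520 = 511200 frames; B emits 60000/1001 × 8520 = 511200000/1001.
Difference = 511200/1001 frames (≈ 510.6893); B is behind A.

511200/1001 frames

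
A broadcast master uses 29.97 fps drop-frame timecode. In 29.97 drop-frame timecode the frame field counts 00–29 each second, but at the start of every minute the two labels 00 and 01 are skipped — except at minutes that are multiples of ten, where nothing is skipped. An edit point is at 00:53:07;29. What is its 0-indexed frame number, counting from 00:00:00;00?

Complete 10-minute blocks: 5, each 17982 frames → 89910.
Remaining 3 whole minutes in the current block: 1800 + 2 × 1798 = 5396 frames.
Within the current minute: 7 × 30 + 29 − 2 = 237 (labels ;00/;01 skipped at this minute). Total = 89910 + 5396 + 237 = 95543.

95543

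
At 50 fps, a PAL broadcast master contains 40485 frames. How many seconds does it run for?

809.7 seconds

Running time = 40485 / (50) = 809.7 s.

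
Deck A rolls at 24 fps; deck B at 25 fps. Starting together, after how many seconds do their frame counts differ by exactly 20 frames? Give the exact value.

20 seconds

The gap grows by |25 − 24| = 1 frame per second.
Time for a 20-frame gap: 20 ÷ (1) = 20 s.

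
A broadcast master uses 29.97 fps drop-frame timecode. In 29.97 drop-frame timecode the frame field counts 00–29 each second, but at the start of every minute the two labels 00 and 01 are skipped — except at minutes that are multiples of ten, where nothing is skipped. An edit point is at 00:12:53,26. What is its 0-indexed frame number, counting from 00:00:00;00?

23194

As if non-drop at 30 labels/s: (0 × 3600 + 12 × 60 + 53) × 30 + 26 = 23216.
Minute boundaries passed: 12; those not divisible by 10: 12 − 1 = 11; dropped labels = 2 × 11 = 22.
Actual frame index = 23216 − 22 = 23194.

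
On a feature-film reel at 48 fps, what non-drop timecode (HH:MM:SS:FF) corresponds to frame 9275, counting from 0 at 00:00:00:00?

00:03:13:11

9275 ÷ 48 = 193 full seconds, remainder 11 frames.
193 s = 0 h 3 min 13 s.
Timecode: 00:03:13:11.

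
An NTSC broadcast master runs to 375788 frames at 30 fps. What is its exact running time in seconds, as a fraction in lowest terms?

187894/15 seconds

Running time = 375788 ÷ (30) = 375788 × 1/30 = 187894/15 s.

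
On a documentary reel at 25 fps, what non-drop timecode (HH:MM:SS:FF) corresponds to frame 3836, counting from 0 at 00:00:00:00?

00:02:33:11

3836 ÷ 25 = 153 full seconds, remainder 11 frames.
153 s = 0 h 2 min 33 s.
Timecode: 00:02:33:11.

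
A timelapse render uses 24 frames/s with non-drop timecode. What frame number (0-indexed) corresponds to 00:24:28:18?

Total seconds to the label: (0 × 3600 + 24 × 60 + 28) = 1468.
Frame index = 1468 × 24 + 18 = 35250.

frame 35250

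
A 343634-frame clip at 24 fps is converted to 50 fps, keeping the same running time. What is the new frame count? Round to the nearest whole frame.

Frames at target rate = 343634 × (50) / (24) = 4295425/6 ≈ 715904.167.
Nearest whole frame: 715904.

715904 frames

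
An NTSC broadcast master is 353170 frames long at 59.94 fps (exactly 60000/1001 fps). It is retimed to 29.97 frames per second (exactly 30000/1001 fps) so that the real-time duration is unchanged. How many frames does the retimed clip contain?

Frames at target rate = 353170 × (30000/1001) / (60000/1001) = 176585.

176585 frames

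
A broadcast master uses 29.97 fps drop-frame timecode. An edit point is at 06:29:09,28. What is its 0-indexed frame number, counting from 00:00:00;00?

699796

As if non-drop at 30 labels/s: (6 × 3600 + 29 × 60 + 9) × 30 + 28 = 700498.
Minute boundaries passed: 389; those not divisible by 10: 389 − 38 = 351; dropped labels = 2 × 351 = 702.
Actual frame index = 700498 − 702 = 699796.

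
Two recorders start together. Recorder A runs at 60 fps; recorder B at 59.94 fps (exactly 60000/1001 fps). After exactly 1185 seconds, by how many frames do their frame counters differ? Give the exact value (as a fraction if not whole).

A emits 60 × 1185 = 71100 frames; B emits 60000/1001 × 1185 = 71100000/1001.
Difference = 71100/1001 frames (≈ 71.0290); B is behind A.

71100/1001 frames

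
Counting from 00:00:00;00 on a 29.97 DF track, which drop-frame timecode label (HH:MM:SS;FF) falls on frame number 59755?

00:33:13;25

Ten DF minutes hold 17982 frames, so frame 59755 lies in block 3 (frames 53946–71927) with 5809 frames into that block.
The block's first minute is 1800 frames and the rest 1798 each; 5809 frames reaches minute 3, so 3 × 18 + 3 × 2 = 60 labels have been skipped so far.
Adding those back, label number 59755 + 60 = 59815 at 30 labels/s is 1993 s + 25 f = 0 h 33 min 13 s frame 25, i.e. 00:33:13;25.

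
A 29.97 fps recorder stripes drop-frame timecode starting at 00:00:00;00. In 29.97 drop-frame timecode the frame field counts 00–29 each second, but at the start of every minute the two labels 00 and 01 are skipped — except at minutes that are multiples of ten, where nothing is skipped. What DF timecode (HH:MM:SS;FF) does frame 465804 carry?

04:19:02;12

Ten DF minutes hold 17982 frames, so frame 465804 lies in block 25 (frames 449550–467531) with 16254 frames into that block.
The block's first minute is 1800 frames and the rest 1798 each; 16254 frames reaches minute 9, so 25 × 18 + 9 × 2 = 468 labels have been skipped so far.
Adding those back, label number 465804 + 468 = 466272 at 30 labels/s is 15542 s + 12 f = 4 h 19 min 2 s frame 12, i.e. 04:19:02;12.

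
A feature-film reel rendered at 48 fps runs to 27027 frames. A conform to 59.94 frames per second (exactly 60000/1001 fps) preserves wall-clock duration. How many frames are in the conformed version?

Target frames = source frames × (target rate / source rate) = 27027 × (60000/1001)/(48) = 27027 × 1250/1001 = 33750.

33750 frames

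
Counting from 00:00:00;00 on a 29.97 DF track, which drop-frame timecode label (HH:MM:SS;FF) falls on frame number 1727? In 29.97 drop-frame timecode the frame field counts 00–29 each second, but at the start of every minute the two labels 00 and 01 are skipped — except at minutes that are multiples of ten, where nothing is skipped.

Ten DF minutes hold 17982 frames, so frame 1727 lies in block 0 (frames 0–17981) with 1727 frames into that block.
The block's first minute is 1800 frames and the rest 1798 each; 1727 frames reaches minute 0, so 0 × 18 + 0 × 2 = 0 labels have been skipped so far.
Adding those back, label number 1727 + 0 = 1727 at 30 labels/s is 57 s + 17 f = 0 h 0 min 57 s frame 17, i.e. 00:00:57;17.

00:00:57;17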